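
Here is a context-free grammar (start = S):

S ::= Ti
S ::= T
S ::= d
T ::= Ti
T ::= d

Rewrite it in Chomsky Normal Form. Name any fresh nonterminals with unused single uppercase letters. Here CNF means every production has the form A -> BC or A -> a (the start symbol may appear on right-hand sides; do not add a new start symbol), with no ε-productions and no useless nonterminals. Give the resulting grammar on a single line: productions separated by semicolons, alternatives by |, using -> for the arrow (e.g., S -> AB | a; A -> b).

No ε-productions.
After unit-elimination: S -> d | Ti; T -> d | Ti.
TERM: introduce A -> i and substitute in every rule of length ≥2.

S -> d | TA; A -> i; T -> d | TA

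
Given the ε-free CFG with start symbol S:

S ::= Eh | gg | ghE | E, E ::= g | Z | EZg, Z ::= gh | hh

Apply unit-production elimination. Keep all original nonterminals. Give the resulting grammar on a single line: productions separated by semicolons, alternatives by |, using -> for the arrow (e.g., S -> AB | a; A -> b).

Unit productions: E->Z, S->E.
Unit pairs (A ⇒* B via units): (E,Z), (S,E), (S,Z).
S: inherits non-unit rules of {E, S, Z} → EZg | Eh | g | gg | gh | ghE | hh.
E: inherits non-unit rules of {E, Z} → EZg | g | gh | hh.
Z: inherits non-unit rules of {Z} → gh | hh.

S -> g | Eh | gg | gh | hh | EZg | ghE; E -> g | gh | hh | EZg; Z -> gh | hh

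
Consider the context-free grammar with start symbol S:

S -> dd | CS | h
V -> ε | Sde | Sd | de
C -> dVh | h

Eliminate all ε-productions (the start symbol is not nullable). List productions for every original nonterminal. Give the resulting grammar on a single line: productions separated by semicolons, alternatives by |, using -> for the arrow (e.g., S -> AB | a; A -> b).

S -> h | CS | dd; C -> h | dh | dVh; V -> Sd | de | Sde

Nullable set: {V}.
C -> dVh: V nullable, giving dVh | dh.
Drop V -> ε.
Unchanged (no nullable symbols): S -> CS; S -> dd; S -> h; C -> h; V -> Sd; V -> Sde; V -> de.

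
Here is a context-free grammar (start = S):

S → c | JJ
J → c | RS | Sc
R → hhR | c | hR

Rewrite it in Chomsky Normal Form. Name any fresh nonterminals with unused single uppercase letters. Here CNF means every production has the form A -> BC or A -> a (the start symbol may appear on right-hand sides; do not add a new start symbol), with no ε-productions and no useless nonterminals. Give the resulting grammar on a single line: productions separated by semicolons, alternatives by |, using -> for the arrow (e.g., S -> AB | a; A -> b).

S -> c | JJ; A -> c; B -> h; C -> BR; J -> c | RS | SA; R -> c | BC | BR

No ε-productions.
No unit productions to eliminate.
TERM: introduce A -> c, B -> h and substitute in every rule of length ≥2.
BIN: R -> BBR becomes R -> BC, C -> BR.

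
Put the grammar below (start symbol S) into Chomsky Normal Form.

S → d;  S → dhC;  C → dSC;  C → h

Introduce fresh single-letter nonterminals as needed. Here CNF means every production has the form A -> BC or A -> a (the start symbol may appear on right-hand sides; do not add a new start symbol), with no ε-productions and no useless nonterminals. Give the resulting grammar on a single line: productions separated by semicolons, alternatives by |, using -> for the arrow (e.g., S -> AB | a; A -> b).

S -> d | AE; A -> d; B -> h; C -> h | AD; D -> SC; E -> BC

No ε-productions.
No unit productions to eliminate.
TERM: introduce A -> d, B -> h and substitute in every rule of length ≥2.
BIN: C -> ASC becomes C -> AD, D -> SC; S -> ABC becomes S -> AE, E -> BC.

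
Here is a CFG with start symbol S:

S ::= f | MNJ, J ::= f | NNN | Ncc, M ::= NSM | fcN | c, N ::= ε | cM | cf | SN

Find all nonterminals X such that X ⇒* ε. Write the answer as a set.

Directly nullable (have an ε-rule): {N}.
J is nullable via J -> NNN (every symbol on the right is already known nullable).
Not nullable: M, S — each has a terminal in every rule's right-hand side or depends on a non-nullable symbol.

{J, N}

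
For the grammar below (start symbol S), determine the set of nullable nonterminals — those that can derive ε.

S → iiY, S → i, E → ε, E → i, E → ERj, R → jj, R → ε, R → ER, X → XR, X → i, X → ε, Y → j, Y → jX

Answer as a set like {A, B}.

{E, R, X}

Directly nullable (have an ε-rule): {E, R, X}.
Not nullable: S, Y — each has a terminal in every rule's right-hand side or depends on a non-nullable symbol.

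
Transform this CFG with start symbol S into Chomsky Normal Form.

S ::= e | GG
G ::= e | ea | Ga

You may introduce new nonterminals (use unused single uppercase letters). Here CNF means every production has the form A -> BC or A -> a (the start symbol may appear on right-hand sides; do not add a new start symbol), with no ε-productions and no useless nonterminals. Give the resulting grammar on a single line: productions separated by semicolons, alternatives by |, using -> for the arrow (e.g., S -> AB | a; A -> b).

No ε-productions.
No unit productions to eliminate.
TERM: introduce A -> a, B -> e and substitute in every rule of length ≥2.

S -> e | GG; A -> a; B -> e; G -> e | BA | GA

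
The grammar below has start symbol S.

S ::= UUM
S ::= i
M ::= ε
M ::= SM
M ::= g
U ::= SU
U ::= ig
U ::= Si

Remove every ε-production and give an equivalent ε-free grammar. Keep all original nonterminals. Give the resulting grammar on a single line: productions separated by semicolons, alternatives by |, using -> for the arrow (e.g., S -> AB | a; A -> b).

Nullable set: {M}.
S -> UUM: M nullable, giving UU | UUM.
Drop M -> ε.
M -> SM: M nullable, giving S | SM.
Unchanged (no nullable symbols): S -> i; M -> g; U -> SU; U -> Si; U -> ig.

S -> i | UU | UUM; M -> S | g | SM; U -> SU | Si | ig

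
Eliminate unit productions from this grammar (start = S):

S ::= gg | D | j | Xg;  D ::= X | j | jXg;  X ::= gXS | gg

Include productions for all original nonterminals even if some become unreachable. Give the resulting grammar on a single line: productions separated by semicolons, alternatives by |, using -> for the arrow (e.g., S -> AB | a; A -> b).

Unit productions: D->X, S->D.
Unit pairs (A ⇒* B via units): (D,X), (S,D), (S,X).
S: inherits non-unit rules of {D, S, X} → Xg | gXS | gg | j | jXg.
D: inherits non-unit rules of {D, X} → gXS | gg | j | jXg.
X: inherits non-unit rules of {X} → gXS | gg.

S -> j | Xg | gg | gXS | jXg; D -> j | gg | gXS | jXg; X -> gg | gXS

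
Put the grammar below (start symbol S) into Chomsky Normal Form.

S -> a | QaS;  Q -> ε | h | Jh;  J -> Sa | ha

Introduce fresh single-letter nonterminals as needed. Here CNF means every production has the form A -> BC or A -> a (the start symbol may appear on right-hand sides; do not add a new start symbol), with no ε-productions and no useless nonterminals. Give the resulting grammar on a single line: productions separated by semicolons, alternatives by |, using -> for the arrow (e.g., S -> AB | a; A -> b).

Nullable: {Q}; after ε-elimination: S -> a | aS | QaS; J -> Sa | ha; Q -> h | Jh.
No unit productions to eliminate.
TERM: introduce A -> a, B -> h and substitute in every rule of length ≥2.
BIN: S -> QAS becomes S -> QC, C -> AS.

S -> a | AS | QC; A -> a; B -> h; C -> AS; J -> BA | SA; Q -> h | JB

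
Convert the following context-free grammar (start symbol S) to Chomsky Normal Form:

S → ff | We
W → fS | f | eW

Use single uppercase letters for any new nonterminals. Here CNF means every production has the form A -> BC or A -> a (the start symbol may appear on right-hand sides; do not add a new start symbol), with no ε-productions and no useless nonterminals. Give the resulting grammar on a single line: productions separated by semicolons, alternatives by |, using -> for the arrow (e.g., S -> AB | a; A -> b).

No ε-productions.
No unit productions to eliminate.
TERM: introduce A -> e, B -> f and substitute in every rule of length ≥2.

S -> BB | WA; A -> e; B -> f; W -> f | AW | BS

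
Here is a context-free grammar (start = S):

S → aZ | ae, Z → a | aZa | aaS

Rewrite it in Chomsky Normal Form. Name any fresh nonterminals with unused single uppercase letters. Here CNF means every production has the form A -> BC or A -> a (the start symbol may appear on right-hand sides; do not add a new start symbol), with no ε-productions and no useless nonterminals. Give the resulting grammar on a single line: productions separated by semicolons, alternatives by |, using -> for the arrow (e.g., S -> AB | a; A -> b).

S -> AB | AZ; A -> a; B -> e; C -> AS; D -> ZA; Z -> a | AC | AD

No ε-productions.
No unit productions to eliminate.
TERM: introduce A -> a, B -> e and substitute in every rule of length ≥2.
BIN: Z -> AAS becomes Z -> AC, C -> AS; Z -> AZA becomes Z -> AD, D -> ZA.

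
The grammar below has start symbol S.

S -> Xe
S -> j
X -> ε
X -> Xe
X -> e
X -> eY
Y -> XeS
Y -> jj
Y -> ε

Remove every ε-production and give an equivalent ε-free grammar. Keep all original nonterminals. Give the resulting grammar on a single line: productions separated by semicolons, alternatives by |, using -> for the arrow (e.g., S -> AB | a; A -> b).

Nullable set: {X, Y}.
S -> Xe: X nullable, giving Xe | e.
Drop X -> ε.
X -> Xe: X nullable, giving Xe | e.
X -> eY: Y nullable, giving e | eY.
Drop Y -> ε.
Y -> XeS: X nullable, giving XeS | eS.
Unchanged (no nullable symbols): S -> j; X -> e; Y -> jj.

S -> e | j | Xe; X -> e | Xe | eY; Y -> eS | jj | XeS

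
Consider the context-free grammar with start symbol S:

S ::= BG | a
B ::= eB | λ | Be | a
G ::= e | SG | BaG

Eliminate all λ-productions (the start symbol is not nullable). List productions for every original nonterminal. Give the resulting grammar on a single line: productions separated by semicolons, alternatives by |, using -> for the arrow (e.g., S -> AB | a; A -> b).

Nullable set: {B}.
S -> BG: B nullable, giving BG | G.
Drop B -> λ.
B -> Be: B nullable, giving Be | e.
B -> eB: B nullable, giving e | eB.
G -> BaG: B nullable, giving BaG | aG.
Unchanged (no nullable symbols): S -> a; B -> a; G -> SG; G -> e.

S -> G | a | BG; B -> a | e | Be | eB; G -> e | SG | aG | BaG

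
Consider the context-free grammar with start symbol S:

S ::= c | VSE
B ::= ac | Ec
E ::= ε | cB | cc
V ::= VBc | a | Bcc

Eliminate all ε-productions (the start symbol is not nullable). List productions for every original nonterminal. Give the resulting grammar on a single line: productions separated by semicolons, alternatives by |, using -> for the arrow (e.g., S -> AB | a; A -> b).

S -> c | VS | VSE; B -> c | Ec | ac; E -> cB | cc; V -> a | Bcc | VBc

Nullable set: {E}.
S -> VSE: E nullable, giving VS | VSE.
B -> Ec: E nullable, giving Ec | c.
Drop E -> ε.
Unchanged (no nullable symbols): S -> c; B -> ac; E -> cB; E -> cc; V -> Bcc; V -> VBc; V -> a.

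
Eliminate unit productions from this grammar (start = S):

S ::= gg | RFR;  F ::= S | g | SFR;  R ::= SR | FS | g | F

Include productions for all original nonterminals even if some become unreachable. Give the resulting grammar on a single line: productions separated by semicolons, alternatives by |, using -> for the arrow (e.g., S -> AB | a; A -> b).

S -> gg | RFR; F -> g | gg | RFR | SFR; R -> g | FS | SR | gg | RFR | SFR

Unit productions: F->S, R->F.
Unit pairs (A ⇒* B via units): (F,S), (R,F), (R,S).
S: inherits non-unit rules of {S} → RFR | gg.
F: inherits non-unit rules of {F, S} → RFR | SFR | g | gg.
R: inherits non-unit rules of {F, R, S} → FS | RFR | SFR | SR | g | gg.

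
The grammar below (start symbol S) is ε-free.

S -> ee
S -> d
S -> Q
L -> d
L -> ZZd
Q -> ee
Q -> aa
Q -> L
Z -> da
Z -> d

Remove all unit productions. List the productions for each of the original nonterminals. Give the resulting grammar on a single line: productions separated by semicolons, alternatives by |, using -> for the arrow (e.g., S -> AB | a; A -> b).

S -> d | aa | ee | ZZd; L -> d | ZZd; Q -> d | aa | ee | ZZd; Z -> d | da

Unit productions: Q->L, S->Q.
Unit pairs (A ⇒* B via units): (Q,L), (S,L), (S,Q).
S: inherits non-unit rules of {L, Q, S} → ZZd | aa | d | ee.
L: inherits non-unit rules of {L} → ZZd | d.
Q: inherits non-unit rules of {L, Q} → ZZd | aa | d | ee.
Z: inherits non-unit rules of {Z} → d | da.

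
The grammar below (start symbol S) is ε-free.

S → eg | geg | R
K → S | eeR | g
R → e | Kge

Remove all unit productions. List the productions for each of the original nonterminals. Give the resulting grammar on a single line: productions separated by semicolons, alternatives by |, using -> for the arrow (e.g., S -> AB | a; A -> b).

S -> e | eg | Kge | geg; K -> e | g | eg | Kge | eeR | geg; R -> e | Kge

Unit productions: K->S, S->R.
Unit pairs (A ⇒* B via units): (K,R), (K,S), (S,R).
S: inherits non-unit rules of {R, S} → Kge | e | eg | geg.
K: inherits non-unit rules of {K, R, S} → Kge | e | eeR | eg | g | geg.
R: inherits non-unit rules of {R} → Kge | e.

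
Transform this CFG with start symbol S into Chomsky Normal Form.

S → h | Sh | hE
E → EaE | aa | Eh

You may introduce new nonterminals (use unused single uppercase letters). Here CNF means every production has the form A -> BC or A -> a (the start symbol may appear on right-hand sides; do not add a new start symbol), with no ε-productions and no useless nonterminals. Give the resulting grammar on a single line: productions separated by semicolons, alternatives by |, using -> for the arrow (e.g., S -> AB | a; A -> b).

S -> h | BE | SB; A -> a; B -> h; C -> AE; E -> AA | EB | EC

No ε-productions.
No unit productions to eliminate.
TERM: introduce A -> a, B -> h and substitute in every rule of length ≥2.
BIN: E -> EAE becomes E -> EC, C -> AE.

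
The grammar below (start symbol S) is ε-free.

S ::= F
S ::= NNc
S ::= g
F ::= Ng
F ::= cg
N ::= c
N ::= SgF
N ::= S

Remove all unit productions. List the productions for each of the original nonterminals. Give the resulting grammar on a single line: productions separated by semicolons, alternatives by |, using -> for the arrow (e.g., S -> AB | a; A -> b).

S -> g | Ng | cg | NNc; F -> Ng | cg; N -> c | g | Ng | cg | NNc | SgF

Unit productions: N->S, S->F.
Unit pairs (A ⇒* B via units): (N,F), (N,S), (S,F).
S: inherits non-unit rules of {F, S} → NNc | Ng | cg | g.
F: inherits non-unit rules of {F} → Ng | cg.
N: inherits non-unit rules of {F, N, S} → NNc | Ng | SgF | c | cg | g.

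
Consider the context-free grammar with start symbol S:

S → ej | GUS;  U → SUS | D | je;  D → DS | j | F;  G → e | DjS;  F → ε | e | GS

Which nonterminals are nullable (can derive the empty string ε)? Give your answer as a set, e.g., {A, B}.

{D, F, U}

Directly nullable (have an ε-rule): {F}.
D is nullable via D -> F (every symbol on the right is already known nullable).
U is nullable via U -> D (every symbol on the right is already known nullable).
Not nullable: G, S — each has a terminal in every rule's right-hand side or depends on a non-nullable symbol.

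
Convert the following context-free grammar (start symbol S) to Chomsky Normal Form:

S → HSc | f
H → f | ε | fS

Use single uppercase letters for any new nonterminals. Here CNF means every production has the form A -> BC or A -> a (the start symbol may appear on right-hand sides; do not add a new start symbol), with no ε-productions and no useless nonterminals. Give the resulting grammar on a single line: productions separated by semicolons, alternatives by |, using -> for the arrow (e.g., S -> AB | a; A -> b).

S -> f | HC | SB; A -> f; B -> c; C -> SB; H -> f | AS

Nullable: {H}; after ε-elimination: S -> f | Sc | HSc; H -> f | fS.
No unit productions to eliminate.
TERM: introduce B -> c, A -> f and substitute in every rule of length ≥2.
BIN: S -> HSB becomes S -> HC, C -> SB.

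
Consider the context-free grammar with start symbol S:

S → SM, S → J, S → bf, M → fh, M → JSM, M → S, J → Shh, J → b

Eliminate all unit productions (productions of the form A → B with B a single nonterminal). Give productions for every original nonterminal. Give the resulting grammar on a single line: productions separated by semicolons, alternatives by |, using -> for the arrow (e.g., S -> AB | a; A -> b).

Unit productions: M->S, S->J.
Unit pairs (A ⇒* B via units): (M,J), (M,S), (S,J).
S: inherits non-unit rules of {J, S} → SM | Shh | b | bf.
J: inherits non-unit rules of {J} → Shh | b.
M: inherits non-unit rules of {J, M, S} → JSM | SM | Shh | b | bf | fh.

S -> b | SM | bf | Shh; J -> b | Shh; M -> b | SM | bf | fh | JSM | Shh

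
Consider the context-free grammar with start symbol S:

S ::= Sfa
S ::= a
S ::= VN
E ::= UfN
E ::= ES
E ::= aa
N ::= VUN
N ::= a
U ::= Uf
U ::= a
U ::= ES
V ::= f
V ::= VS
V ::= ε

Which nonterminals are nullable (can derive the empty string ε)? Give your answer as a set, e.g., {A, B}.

{V}

Directly nullable (have an ε-rule): {V}.
Not nullable: E, N, S, U — each has a terminal in every rule's right-hand side or depends on a non-nullable symbol.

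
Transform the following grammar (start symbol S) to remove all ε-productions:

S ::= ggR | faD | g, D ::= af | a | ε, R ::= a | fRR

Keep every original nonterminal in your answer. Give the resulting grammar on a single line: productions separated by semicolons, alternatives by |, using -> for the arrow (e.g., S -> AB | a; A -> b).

S -> g | fa | faD | ggR; D -> a | af; R -> a | fRR

Nullable set: {D}.
S -> faD: D nullable, giving fa | faD.
Drop D -> ε.
Unchanged (no nullable symbols): S -> g; S -> ggR; D -> a; D -> af; R -> a; R -> fRR.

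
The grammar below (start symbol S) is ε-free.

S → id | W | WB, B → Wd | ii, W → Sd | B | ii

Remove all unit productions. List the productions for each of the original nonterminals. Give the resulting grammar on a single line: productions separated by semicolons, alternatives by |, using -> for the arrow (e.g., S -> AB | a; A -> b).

S -> Sd | WB | Wd | id | ii; B -> Wd | ii; W -> Sd | Wd | ii

Unit productions: S->W, W->B.
Unit pairs (A ⇒* B via units): (S,B), (S,W), (W,B).
S: inherits non-unit rules of {B, S, W} → Sd | WB | Wd | id | ii.
B: inherits non-unit rules of {B} → Wd | ii.
W: inherits non-unit rules of {B, W} → Sd | Wd | ii.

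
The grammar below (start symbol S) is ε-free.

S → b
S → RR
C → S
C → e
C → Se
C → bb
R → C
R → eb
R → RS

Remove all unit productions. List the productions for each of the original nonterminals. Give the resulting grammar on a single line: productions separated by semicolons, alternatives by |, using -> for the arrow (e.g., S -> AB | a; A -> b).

S -> b | RR; C -> b | e | RR | Se | bb; R -> b | e | RR | RS | Se | bb | eb

Unit productions: C->S, R->C.
Unit pairs (A ⇒* B via units): (C,S), (R,C), (R,S).
S: inherits non-unit rules of {S} → RR | b.
C: inherits non-unit rules of {C, S} → RR | Se | b | bb | e.
R: inherits non-unit rules of {C, R, S} → RR | RS | Se | b | bb | e | eb.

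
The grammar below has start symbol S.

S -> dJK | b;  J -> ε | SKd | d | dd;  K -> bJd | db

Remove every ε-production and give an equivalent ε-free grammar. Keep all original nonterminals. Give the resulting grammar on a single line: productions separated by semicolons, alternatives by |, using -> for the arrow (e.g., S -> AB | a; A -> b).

Nullable set: {J}.
S -> dJK: J nullable, giving dJK | dK.
Drop J -> ε.
K -> bJd: J nullable, giving bJd | bd.
Unchanged (no nullable symbols): S -> b; J -> SKd; J -> d; J -> dd; K -> db.

S -> b | dK | dJK; J -> d | dd | SKd; K -> bd | db | bJd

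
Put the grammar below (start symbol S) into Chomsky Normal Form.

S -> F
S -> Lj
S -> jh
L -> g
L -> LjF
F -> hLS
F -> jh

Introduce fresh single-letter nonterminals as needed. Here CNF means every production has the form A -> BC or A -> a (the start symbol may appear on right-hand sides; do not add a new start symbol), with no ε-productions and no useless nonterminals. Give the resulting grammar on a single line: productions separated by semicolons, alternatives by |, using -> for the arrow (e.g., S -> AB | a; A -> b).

No ε-productions.
After unit-elimination: S -> Lj | jh | hLS; F -> jh | hLS; L -> g | LjF.
TERM: introduce A -> h, B -> j and substitute in every rule of length ≥2.
BIN: F -> ALS becomes F -> AC, C -> LS; L -> LBF becomes L -> LD, D -> BF; S -> ALS becomes S -> AE, E -> LS.

S -> AE | BA | LB; A -> h; B -> j; C -> LS; D -> BF; E -> LS; F -> AC | BA; L -> g | LD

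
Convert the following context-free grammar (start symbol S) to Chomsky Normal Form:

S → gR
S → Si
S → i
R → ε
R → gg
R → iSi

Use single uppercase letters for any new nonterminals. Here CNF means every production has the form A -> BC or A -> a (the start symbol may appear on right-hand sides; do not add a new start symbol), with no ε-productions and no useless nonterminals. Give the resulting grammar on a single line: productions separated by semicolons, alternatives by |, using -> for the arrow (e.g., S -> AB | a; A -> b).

Nullable: {R}; after ε-elimination: S -> g | i | Si | gR; R -> gg | iSi.
No unit productions to eliminate.
TERM: introduce A -> g, B -> i and substitute in every rule of length ≥2.
BIN: R -> BSB becomes R -> BC, C -> SB.

S -> g | i | AR | SB; A -> g; B -> i; C -> SB; R -> AA | BC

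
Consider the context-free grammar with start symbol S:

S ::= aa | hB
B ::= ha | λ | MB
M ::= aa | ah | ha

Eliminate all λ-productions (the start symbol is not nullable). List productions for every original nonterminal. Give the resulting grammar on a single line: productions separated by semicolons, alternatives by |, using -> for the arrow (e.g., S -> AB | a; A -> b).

Nullable set: {B}.
S -> hB: B nullable, giving h | hB.
Drop B -> λ.
B -> MB: B nullable, giving M | MB.
Unchanged (no nullable symbols): S -> aa; B -> ha; M -> aa; M -> ah; M -> ha.

S -> h | aa | hB; B -> M | MB | ha; M -> aa | ah | ha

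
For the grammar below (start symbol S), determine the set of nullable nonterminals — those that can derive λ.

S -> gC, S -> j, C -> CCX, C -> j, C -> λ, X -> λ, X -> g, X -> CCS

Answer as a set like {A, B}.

Directly nullable (have an ε-rule): {C, X}.
Not nullable: S — each has a terminal in every rule's right-hand side or depends on a non-nullable symbol.

{C, X}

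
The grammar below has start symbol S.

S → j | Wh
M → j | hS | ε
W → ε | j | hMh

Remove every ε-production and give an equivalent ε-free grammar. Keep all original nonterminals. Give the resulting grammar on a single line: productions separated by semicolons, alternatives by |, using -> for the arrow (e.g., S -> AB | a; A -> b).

S -> h | j | Wh; M -> j | hS; W -> j | hh | hMh

Nullable set: {M, W}.
S -> Wh: W nullable, giving Wh | h.
Drop M -> ε.
Drop W -> ε.
W -> hMh: M nullable, giving hMh | hh.
Unchanged (no nullable symbols): S -> j; M -> hS; M -> j; W -> j.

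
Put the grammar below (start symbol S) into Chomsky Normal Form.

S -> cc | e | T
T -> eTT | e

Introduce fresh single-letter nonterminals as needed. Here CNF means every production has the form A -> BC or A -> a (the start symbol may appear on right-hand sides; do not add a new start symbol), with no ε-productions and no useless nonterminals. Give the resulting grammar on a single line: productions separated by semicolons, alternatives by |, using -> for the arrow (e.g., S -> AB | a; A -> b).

No ε-productions.
After unit-elimination: S -> e | cc | eTT; T -> e | eTT.
TERM: introduce A -> c, B -> e and substitute in every rule of length ≥2.
BIN: S -> BTT becomes S -> BC, C -> TT; T -> BTT becomes T -> BD, D -> TT.

S -> e | AA | BC; A -> c; B -> e; C -> TT; D -> TT; T -> e | BD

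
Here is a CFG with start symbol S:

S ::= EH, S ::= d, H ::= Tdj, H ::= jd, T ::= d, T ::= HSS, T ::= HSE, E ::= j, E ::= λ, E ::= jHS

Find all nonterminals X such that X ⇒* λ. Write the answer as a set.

{E}

Directly nullable (have an ε-rule): {E}.
Not nullable: H, S, T — each has a terminal in every rule's right-hand side or depends on a non-nullable symbol.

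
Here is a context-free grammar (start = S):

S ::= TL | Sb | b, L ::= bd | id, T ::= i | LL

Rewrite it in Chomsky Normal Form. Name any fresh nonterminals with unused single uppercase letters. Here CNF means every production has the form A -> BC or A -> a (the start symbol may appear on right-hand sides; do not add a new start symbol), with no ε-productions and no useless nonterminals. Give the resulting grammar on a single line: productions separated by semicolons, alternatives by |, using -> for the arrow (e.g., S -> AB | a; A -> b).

S -> b | SA | TL; A -> b; B -> d; C -> i; L -> AB | CB; T -> i | LL

No ε-productions.
No unit productions to eliminate.
TERM: introduce A -> b, B -> d, C -> i and substitute in every rule of length ≥2.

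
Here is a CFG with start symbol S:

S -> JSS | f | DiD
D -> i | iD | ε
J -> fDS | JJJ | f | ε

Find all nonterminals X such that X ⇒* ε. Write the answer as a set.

Directly nullable (have an ε-rule): {D, J}.
Not nullable: S — each has a terminal in every rule's right-hand side or depends on a non-nullable symbol.

{D, J}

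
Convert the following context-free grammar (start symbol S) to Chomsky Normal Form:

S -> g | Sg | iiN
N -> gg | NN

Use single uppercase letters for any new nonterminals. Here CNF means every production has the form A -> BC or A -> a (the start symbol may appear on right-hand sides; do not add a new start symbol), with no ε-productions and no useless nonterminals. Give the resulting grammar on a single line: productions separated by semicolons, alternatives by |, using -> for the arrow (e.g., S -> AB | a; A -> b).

No ε-productions.
No unit productions to eliminate.
TERM: introduce A -> g, B -> i and substitute in every rule of length ≥2.
BIN: S -> BBN becomes S -> BC, C -> BN.

S -> g | BC | SA; A -> g; B -> i; C -> BN; N -> AA | NN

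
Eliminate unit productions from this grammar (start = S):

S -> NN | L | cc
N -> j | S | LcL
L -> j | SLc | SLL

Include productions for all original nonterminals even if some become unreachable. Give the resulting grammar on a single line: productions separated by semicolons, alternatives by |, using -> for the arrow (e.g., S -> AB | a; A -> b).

S -> j | NN | cc | SLL | SLc; L -> j | SLL | SLc; N -> j | NN | cc | LcL | SLL | SLc

Unit productions: N->S, S->L.
Unit pairs (A ⇒* B via units): (N,L), (N,S), (S,L).
S: inherits non-unit rules of {L, S} → NN | SLL | SLc | cc | j.
L: inherits non-unit rules of {L} → SLL | SLc | j.
N: inherits non-unit rules of {L, N, S} → LcL | NN | SLL | SLc | cc | j.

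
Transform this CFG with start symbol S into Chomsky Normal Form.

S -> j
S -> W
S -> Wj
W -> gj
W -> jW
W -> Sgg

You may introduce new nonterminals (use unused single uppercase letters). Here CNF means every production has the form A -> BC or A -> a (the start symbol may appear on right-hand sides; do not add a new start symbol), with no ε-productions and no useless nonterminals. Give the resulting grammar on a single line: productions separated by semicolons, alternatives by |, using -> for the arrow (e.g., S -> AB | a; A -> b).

No ε-productions.
After unit-elimination: S -> j | Wj | gj | jW | Sgg; W -> gj | jW | Sgg.
TERM: introduce A -> g, B -> j and substitute in every rule of length ≥2.
BIN: S -> SAA becomes S -> SC, C -> AA; W -> SAA becomes W -> SD, D -> AA.

S -> j | AB | BW | SC | WB; A -> g; B -> j; C -> AA; D -> AA; W -> AB | BW | SD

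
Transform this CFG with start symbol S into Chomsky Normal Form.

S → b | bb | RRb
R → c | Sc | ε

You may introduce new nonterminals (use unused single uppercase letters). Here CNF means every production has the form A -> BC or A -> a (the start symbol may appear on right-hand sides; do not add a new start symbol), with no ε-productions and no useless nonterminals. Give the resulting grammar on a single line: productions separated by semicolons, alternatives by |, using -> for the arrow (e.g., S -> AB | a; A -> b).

S -> b | BB | RB | RC; A -> c; B -> b; C -> RB; R -> c | SA

Nullable: {R}; after ε-elimination: S -> b | Rb | bb | RRb; R -> c | Sc.
No unit productions to eliminate.
TERM: introduce B -> b, A -> c and substitute in every rule of length ≥2.
BIN: S -> RRB becomes S -> RC, C -> RB.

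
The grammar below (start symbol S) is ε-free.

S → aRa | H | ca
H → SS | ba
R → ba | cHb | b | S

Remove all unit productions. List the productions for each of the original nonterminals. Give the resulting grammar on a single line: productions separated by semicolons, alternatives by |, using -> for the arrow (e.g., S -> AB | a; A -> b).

S -> SS | ba | ca | aRa; H -> SS | ba; R -> b | SS | ba | ca | aRa | cHb

Unit productions: R->S, S->H.
Unit pairs (A ⇒* B via units): (R,H), (R,S), (S,H).
S: inherits non-unit rules of {H, S} → SS | aRa | ba | ca.
H: inherits non-unit rules of {H} → SS | ba.
R: inherits non-unit rules of {H, R, S} → SS | aRa | b | ba | cHb | ca.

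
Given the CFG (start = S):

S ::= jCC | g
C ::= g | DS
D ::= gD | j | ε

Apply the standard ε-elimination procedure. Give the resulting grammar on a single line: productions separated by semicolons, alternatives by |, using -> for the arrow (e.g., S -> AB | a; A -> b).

S -> g | jCC; C -> S | g | DS; D -> g | j | gD

Nullable set: {D}.
C -> DS: D nullable, giving DS | S.
Drop D -> ε.
D -> gD: D nullable, giving g | gD.
Unchanged (no nullable symbols): S -> g; S -> jCC; C -> g; D -> j.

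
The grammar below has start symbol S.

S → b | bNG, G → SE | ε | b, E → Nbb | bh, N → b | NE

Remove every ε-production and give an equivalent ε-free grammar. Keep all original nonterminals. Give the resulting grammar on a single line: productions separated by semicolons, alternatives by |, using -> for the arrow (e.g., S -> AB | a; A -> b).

S -> b | bN | bNG; E -> bh | Nbb; G -> b | SE; N -> b | NE

Nullable set: {G}.
S -> bNG: G nullable, giving bN | bNG.
Drop G -> ε.
Unchanged (no nullable symbols): S -> b; E -> Nbb; E -> bh; G -> SE; G -> b; N -> NE; N -> b.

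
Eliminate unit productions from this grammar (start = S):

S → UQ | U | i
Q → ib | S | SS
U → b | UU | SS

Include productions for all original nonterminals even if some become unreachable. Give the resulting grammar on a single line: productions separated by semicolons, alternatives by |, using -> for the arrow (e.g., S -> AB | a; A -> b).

Unit productions: Q->S, S->U.
Unit pairs (A ⇒* B via units): (Q,S), (Q,U), (S,U).
S: inherits non-unit rules of {S, U} → SS | UQ | UU | b | i.
Q: inherits non-unit rules of {Q, S, U} → SS | UQ | UU | b | i | ib.
U: inherits non-unit rules of {U} → SS | UU | b.

S -> b | i | SS | UQ | UU; Q -> b | i | SS | UQ | UU | ib; U -> b | SS | UU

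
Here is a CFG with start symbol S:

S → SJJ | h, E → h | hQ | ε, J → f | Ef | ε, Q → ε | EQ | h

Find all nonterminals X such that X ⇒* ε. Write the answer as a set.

{E, J, Q}

Directly nullable (have an ε-rule): {E, J, Q}.
Not nullable: S — each has a terminal in every rule's right-hand side or depends on a non-nullable symbol.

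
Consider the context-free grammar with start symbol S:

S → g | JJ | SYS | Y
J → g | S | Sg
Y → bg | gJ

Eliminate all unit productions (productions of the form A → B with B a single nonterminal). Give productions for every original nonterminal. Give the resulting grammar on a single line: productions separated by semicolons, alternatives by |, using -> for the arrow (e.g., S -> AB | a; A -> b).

S -> g | JJ | bg | gJ | SYS; J -> g | JJ | Sg | bg | gJ | SYS; Y -> bg | gJ

Unit productions: J->S, S->Y.
Unit pairs (A ⇒* B via units): (J,S), (J,Y), (S,Y).
S: inherits non-unit rules of {S, Y} → JJ | SYS | bg | g | gJ.
J: inherits non-unit rules of {J, S, Y} → JJ | SYS | Sg | bg | g | gJ.
Y: inherits non-unit rules of {Y} → bg | gJ.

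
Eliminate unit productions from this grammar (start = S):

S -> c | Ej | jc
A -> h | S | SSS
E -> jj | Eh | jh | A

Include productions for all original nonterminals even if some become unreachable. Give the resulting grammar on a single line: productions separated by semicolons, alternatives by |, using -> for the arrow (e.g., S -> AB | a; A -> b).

S -> c | Ej | jc; A -> c | h | Ej | jc | SSS; E -> c | h | Eh | Ej | jc | jh | jj | SSS

Unit productions: A->S, E->A.
Unit pairs (A ⇒* B via units): (A,S), (E,A), (E,S).
S: inherits non-unit rules of {S} → Ej | c | jc.
A: inherits non-unit rules of {A, S} → Ej | SSS | c | h | jc.
E: inherits non-unit rules of {A, E, S} → Eh | Ej | SSS | c | h | jc | jh | jj.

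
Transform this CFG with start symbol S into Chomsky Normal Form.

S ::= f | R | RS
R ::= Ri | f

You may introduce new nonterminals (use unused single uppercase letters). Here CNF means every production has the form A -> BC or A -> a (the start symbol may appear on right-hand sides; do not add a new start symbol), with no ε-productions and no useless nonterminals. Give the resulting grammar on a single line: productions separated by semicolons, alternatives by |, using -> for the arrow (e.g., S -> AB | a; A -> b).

No ε-productions.
After unit-elimination: S -> f | RS | Ri; R -> f | Ri.
TERM: introduce A -> i and substitute in every rule of length ≥2.

S -> f | RA | RS; A -> i; R -> f | RA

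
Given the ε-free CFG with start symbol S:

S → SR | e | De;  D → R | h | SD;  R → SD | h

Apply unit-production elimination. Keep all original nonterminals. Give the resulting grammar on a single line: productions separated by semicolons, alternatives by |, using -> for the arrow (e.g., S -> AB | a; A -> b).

S -> e | De | SR; D -> h | SD; R -> h | SD

Unit productions: D->R.
Unit pairs (A ⇒* B via units): (D,R).
S: inherits non-unit rules of {S} → De | SR | e.
D: inherits non-unit rules of {D, R} → SD | h.
R: inherits non-unit rules of {R} → SD | h.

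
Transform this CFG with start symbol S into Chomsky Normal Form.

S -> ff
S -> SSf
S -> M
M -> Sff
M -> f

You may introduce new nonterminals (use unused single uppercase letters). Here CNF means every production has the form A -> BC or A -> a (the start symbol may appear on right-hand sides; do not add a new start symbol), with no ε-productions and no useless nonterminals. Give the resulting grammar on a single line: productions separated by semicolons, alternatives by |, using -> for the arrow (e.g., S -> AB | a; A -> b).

S -> f | AA | SC | SD; A -> f; C -> AA; D -> SA

No ε-productions.
After unit-elimination: S -> f | ff | SSf | Sff; M -> f | Sff.
TERM: introduce A -> f and substitute in every rule of length ≥2.
BIN: M -> SAA becomes M -> SB, B -> AA; S -> SAA becomes S -> SC, C -> AA; S -> SSA becomes S -> SD, D -> SA.
Drop unreachable/unproductive: M.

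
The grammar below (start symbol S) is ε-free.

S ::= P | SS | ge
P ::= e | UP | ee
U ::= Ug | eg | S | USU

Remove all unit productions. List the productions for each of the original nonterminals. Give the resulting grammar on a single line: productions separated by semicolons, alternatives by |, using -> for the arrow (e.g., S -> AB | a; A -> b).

Unit productions: S->P, U->S.
Unit pairs (A ⇒* B via units): (S,P), (U,P), (U,S).
S: inherits non-unit rules of {P, S} → SS | UP | e | ee | ge.
P: inherits non-unit rules of {P} → UP | e | ee.
U: inherits non-unit rules of {P, S, U} → SS | UP | USU | Ug | e | ee | eg | ge.

S -> e | SS | UP | ee | ge; P -> e | UP | ee; U -> e | SS | UP | Ug | ee | eg | ge | USU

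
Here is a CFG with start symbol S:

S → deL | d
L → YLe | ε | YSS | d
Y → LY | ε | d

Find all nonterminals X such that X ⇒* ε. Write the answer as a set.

{L, Y}

Directly nullable (have an ε-rule): {L, Y}.
Not nullable: S — each has a terminal in every rule's right-hand side or depends on a non-nullable symbol.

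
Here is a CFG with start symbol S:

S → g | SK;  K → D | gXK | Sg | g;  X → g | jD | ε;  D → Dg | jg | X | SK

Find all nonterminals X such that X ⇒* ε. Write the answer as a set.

{D, K, X}

Directly nullable (have an ε-rule): {X}.
D is nullable via D -> X (every symbol on the right is already known nullable).
K is nullable via K -> D (every symbol on the right is already known nullable).
Not nullable: S — each has a terminal in every rule's right-hand side or depends on a non-nullable symbol.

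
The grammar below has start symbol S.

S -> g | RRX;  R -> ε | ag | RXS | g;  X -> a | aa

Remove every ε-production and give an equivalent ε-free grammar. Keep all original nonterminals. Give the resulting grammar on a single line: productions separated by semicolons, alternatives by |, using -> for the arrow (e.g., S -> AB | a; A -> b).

S -> X | g | RX | RRX; R -> g | XS | ag | RXS; X -> a | aa

Nullable set: {R}.
S -> RRX: R, R nullable, giving RRX | RX | X.
Drop R -> ε.
R -> RXS: R nullable, giving RXS | XS.
Unchanged (no nullable symbols): S -> g; R -> ag; R -> g; X -> a; X -> aa.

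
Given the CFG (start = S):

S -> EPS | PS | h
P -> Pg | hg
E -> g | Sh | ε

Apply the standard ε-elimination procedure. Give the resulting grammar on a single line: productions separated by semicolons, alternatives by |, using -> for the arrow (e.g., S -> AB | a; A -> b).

Nullable set: {E}.
S -> EPS: E nullable, giving EPS | PS.
Drop E -> ε.
Unchanged (no nullable symbols): S -> PS; S -> h; E -> Sh; E -> g; P -> Pg; P -> hg.

S -> h | PS | EPS; E -> g | Sh; P -> Pg | hg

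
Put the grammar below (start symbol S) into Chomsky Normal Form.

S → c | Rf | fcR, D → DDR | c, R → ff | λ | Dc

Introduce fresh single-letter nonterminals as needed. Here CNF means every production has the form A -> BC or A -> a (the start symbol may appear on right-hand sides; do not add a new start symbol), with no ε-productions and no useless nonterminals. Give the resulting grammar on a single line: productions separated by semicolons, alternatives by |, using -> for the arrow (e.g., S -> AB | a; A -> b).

S -> c | f | BA | BE | RB; A -> c; B -> f; C -> DR; D -> c | DC | DD; E -> AR; R -> BB | DA

Nullable: {R}; after ε-elimination: S -> c | f | Rf | fc | fcR; D -> c | DD | DDR; R -> Dc | ff.
No unit productions to eliminate.
TERM: introduce A -> c, B -> f and substitute in every rule of length ≥2.
BIN: D -> DDR becomes D -> DC, C -> DR; S -> BAR becomes S -> BE, E -> AR.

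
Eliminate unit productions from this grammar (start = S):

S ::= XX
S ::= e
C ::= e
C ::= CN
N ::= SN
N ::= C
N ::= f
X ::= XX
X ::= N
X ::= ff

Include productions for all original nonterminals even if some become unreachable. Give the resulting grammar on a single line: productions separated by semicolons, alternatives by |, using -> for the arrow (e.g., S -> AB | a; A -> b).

S -> e | XX; C -> e | CN; N -> e | f | CN | SN; X -> e | f | CN | SN | XX | ff

Unit productions: N->C, X->N.
Unit pairs (A ⇒* B via units): (N,C), (X,C), (X,N).
S: inherits non-unit rules of {S} → XX | e.
C: inherits non-unit rules of {C} → CN | e.
N: inherits non-unit rules of {C, N} → CN | SN | e | f.
X: inherits non-unit rules of {C, N, X} → CN | SN | XX | e | f | ff.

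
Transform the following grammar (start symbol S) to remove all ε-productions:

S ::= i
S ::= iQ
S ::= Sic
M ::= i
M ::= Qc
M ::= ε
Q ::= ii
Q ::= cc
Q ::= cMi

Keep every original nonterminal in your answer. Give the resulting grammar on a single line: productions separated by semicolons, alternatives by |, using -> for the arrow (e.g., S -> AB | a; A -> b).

S -> i | iQ | Sic; M -> i | Qc; Q -> cc | ci | ii | cMi

Nullable set: {M}.
Drop M -> ε.
Q -> cMi: M nullable, giving cMi | ci.
Unchanged (no nullable symbols): S -> Sic; S -> i; S -> iQ; M -> Qc; M -> i; Q -> cc; Q -> ii.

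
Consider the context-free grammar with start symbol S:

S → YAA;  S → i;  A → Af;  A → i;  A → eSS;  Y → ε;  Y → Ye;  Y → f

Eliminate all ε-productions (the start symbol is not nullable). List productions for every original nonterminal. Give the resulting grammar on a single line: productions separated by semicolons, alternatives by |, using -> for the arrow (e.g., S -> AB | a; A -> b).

Nullable set: {Y}.
S -> YAA: Y nullable, giving AA | YAA.
Drop Y -> ε.
Y -> Ye: Y nullable, giving Ye | e.
Unchanged (no nullable symbols): S -> i; A -> Af; A -> eSS; A -> i; Y -> f.

S -> i | AA | YAA; A -> i | Af | eSS; Y -> e | f | Ye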